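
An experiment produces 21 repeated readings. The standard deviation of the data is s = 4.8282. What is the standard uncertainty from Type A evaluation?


u_A = s / sqrt(n)
u_A = 4.8282 / sqrt(21)
u_A = 4.8282 / 4.5825757
u_A = 1.0536

1.0536


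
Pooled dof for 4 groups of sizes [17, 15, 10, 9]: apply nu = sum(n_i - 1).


nu = sum_i (n_i - 1)
nu = ((17 - 1) + (15 - 1) + (10 - 1) + (9 - 1))
nu = 16 + 14 + 9 + 8
nu = 47

47


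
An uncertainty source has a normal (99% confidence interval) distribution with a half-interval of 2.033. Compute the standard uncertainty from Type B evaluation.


u_B = half_width / 2.576
u_B = 2.033 / 2.576
u_B = 0.7892

0.7892


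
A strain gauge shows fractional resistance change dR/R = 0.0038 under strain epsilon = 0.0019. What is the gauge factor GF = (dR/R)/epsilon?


GF = (dR/R) / epsilon
= 0.0038 / 0.0019
= 2.0000

2.0000


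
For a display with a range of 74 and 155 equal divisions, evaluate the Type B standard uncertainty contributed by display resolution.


resolution = range / divisions
resolution = 74 / 155 = 0.47741935
u_res = resolution / (2*sqrt(3))
u_res = 0.47741935 / 3.4641016
u_res = 0.1378

0.1378


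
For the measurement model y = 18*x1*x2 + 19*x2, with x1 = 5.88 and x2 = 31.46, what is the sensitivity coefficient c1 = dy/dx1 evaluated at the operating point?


y = 18*x1*x2 + 19*x2
dy/dx1 = 18*x2
Evaluate at x2 = 31.46: c1 = 18 * 31.46
c1 = 566.2800

566.2800


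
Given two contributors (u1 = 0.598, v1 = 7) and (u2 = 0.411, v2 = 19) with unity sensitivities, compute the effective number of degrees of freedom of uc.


uc = sqrt(u1^2 + u2^2) = sqrt(0.598^2 + 0.411^2) = 0.72562042
v_eff = uc^4 / (u1^4/v1 + u2^4/v2)
= 0.72562042^4 / (0.598^4/7 + 0.411^4/19)
= 0.27722857 / 0.019770466
v_eff = 14.0224

14.0224


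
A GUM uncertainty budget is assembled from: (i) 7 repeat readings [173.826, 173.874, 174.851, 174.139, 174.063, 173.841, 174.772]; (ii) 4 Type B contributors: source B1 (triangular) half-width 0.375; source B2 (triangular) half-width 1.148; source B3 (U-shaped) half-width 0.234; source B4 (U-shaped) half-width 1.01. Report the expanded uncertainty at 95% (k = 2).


mean = (173.826 + 173.874 + 174.851 + 174.139 + 174.063 + 173.841 + 174.772) / 7 = 174.1951429
s = sqrt(sum((x - mean)^2)/(n-1)) = 0.43748197
u_A = s / sqrt(n) = 0.43748197 / sqrt(7) = 0.16535264
u_B1 = 0.375 / sqrt(6) = 0.15309311
u_B2 = 1.148 / sqrt(6) = 0.46866904
u_B3 = 0.234 / sqrt(2) = 0.16546299
u_B4 = 1.01 / sqrt(2) = 0.71417785
uc = sqrt(0.16535264^2 + 0.15309311^2 + 0.46866904^2 + 0.16546299^2 + 0.71417785^2) = 0.89880903
U = k * uc = 2 * 0.89880903
U = 1.7976

1.7976


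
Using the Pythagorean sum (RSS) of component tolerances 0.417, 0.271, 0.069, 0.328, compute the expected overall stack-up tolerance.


RSS = sqrt(0.417^2 + 0.271^2 + 0.069^2 + 0.328^2)
= sqrt(0.359675)
= 0.5997

0.5997


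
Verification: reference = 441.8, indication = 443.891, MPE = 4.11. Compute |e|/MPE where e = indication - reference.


e = indication - reference = 443.891 - 441.8 = 2.0910
|e| = 2.0910
ratio = |e| / MPE = 2.0910 / 4.11
ratio = 0.5088

0.5088


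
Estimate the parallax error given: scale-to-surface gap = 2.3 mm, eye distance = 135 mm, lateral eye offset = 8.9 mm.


error = h * offset / d
= 2.3 * 8.9 / 135
= 0.1516

0.1516


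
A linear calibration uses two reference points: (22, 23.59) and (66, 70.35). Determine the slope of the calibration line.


slope = (y2 - y1) / (x2 - x1)
= (70.35 - 23.59) / (66 - 22)
= 46.7600 / 44
= 1.0627

1.0627


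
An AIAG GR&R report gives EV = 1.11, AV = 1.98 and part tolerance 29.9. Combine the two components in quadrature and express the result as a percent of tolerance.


GRR = sqrt(EV^2 + AV^2) = sqrt(1.11^2 + 1.98^2) = 2.2699119
%GRR = GRR / tol * 100 = 2.2699119 / 29.9 * 100
%GRR = 7.5917

7.5917


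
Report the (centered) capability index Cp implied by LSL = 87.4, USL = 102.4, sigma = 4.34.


Cp = (USL - LSL) / (6 * sigma)
= (102.4 - 87.4) / (6 * 4.34)
= 15.0000 / 26.0400
= 0.5760

0.5760


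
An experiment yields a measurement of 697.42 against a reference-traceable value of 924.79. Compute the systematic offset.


Systematic error = measured - true
= 697.42 - 924.79
= -227.3700

-227.3700


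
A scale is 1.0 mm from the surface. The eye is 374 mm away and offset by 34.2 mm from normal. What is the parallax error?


error = h * offset / d
= 1.0 * 34.2 / 374
= 0.0914

0.0914


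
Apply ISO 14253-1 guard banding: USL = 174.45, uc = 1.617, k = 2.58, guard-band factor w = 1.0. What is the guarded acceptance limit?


U = k * uc = 2.58 * 1.617 = 4.17186
guard band g = w * U = 1.0 * 4.17186 = 4.17186
AL = USL - g = 174.45 - 4.17186
AL = 170.2781

170.2781


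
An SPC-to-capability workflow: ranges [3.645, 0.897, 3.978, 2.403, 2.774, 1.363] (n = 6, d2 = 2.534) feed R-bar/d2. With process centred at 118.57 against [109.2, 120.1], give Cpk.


R_bar = (3.645 + 0.897 + 3.978 + 2.403 + 2.774 + 1.363) / 6 = 2.51
sigma = R_bar / d2 = 2.51 / 2.534 = 0.99052881
Cp = (USL - LSL)/(6*sigma) = (120.1 - 109.2)/(6*0.99052881) = 1.8340
Cpu = (120.1 - 118.57)/(3*0.99052881) = 0.5149
Cpl = (118.57 - 109.2)/(3*0.99052881) = 3.1532
Cpk = min(Cpu, Cpl) = 0.5149

0.5149


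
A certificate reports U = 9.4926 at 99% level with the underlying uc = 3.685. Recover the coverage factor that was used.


k = U / uc
k = 9.4926 / 3.685
k = 2.576

2.576


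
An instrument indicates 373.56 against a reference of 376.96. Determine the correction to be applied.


Correction = standard - reading
= 376.96 - 373.56
= 3.4000

3.4000


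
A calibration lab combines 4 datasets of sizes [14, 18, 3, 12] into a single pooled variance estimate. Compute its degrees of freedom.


nu = sum_i (n_i - 1)
nu = ((14 - 1) + (18 - 1) + (3 - 1) + (12 - 1))
nu = 13 + 17 + 2 + 11
nu = 43

43


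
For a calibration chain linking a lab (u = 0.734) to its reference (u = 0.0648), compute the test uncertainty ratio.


TUR = u_lab / u_ref
= 0.734 / 0.0648
= 11.3272

11.3272


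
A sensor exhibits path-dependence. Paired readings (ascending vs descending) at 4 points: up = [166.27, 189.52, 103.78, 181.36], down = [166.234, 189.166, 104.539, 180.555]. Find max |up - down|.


|166.27 - 166.234| = 0.0360
|189.52 - 189.166| = 0.3540
|103.78 - 104.539| = 0.7590
|181.36 - 180.555| = 0.8050
hysteresis = max(diffs) = 0.8050

0.8050


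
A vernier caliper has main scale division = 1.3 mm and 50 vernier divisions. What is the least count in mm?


LC = MSD / n_div
= 1.3 / 50
= 0.0260

0.0260


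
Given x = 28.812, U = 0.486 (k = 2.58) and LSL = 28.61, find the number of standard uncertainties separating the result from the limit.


u = U / k = 0.486 / 2.58 = 0.18837209
margin = |LSL - x| = |28.61 - 28.812| = 0.202
z = margin / u = 0.202 / 0.18837209
z = 1.0723

1.0723


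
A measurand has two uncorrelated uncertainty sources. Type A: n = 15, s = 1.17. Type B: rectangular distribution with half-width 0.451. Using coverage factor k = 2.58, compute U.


u_A = s / sqrt(n) = 1.17 / sqrt(15) = 0.3020927
u_B = half_width / sqrt(3) = 0.451 / sqrt(3) = 0.26038497
uc = sqrt(u_A^2 + u_B^2) = sqrt(0.3020927^2 + 0.26038497^2) = 0.39882369
U = k * uc = 2.58 * 0.39882369
U = 1.0290

1.0290


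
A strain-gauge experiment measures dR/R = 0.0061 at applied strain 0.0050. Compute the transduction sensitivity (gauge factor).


GF = (dR/R) / epsilon
= 0.0061 / 0.0050
= 1.2200

1.2200


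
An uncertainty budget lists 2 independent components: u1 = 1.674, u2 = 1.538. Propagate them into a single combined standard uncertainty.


uc = sqrt(1.674^2 + 1.538^2)
uc = sqrt(5.16772)
uc = 2.2733

2.2733


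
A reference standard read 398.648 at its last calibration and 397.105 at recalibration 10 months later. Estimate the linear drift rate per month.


rate = (v2 - v1) / months
= (397.105 - 398.648) / 10
= -1.5430 / 10
= -0.1543

-0.1543


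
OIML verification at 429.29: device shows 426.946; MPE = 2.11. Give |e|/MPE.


e = indication - reference = 426.946 - 429.29 = -2.3440
|e| = 2.3440
ratio = |e| / MPE = 2.3440 / 2.11
ratio = 1.1109

1.1109


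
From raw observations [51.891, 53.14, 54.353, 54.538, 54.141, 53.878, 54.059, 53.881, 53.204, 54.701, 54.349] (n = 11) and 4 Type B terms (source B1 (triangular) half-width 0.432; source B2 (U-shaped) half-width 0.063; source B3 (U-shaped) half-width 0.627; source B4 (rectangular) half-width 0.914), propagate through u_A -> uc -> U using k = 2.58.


mean = (51.891 + 53.14 + 54.353 + 54.538 + 54.141 + 53.878 + 54.059 + 53.881 + 53.204 + 54.701 + 54.349) / 11 = 53.83045455
s = sqrt(sum((x - mean)^2)/(n-1)) = 0.81145282
u_A = s / sqrt(n) = 0.81145282 / sqrt(11) = 0.24466223
u_B1 = 0.432 / sqrt(6) = 0.17636326
u_B2 = 0.063 / sqrt(2) = 0.044547727
u_B3 = 0.627 / sqrt(2) = 0.44335595
u_B4 = 0.914 / sqrt(3) = 0.52769815
uc = sqrt(0.24466223^2 + 0.17636326^2 + 0.044547727^2 + 0.44335595^2 + 0.52769815^2) = 0.75364311
U = k * uc = 2.58 * 0.75364311
U = 1.9444

1.9444


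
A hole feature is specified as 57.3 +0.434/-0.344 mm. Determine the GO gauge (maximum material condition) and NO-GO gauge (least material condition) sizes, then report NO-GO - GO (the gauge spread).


GO = nominal - lower_tol (smallest hole = maximum material condition)
GO = 57.3 - 0.344 = 56.956
NO-GO = nominal + upper_tol (largest hole = least material condition)
NO-GO = 57.3 + 0.434 = 57.734
spread = NO-GO - GO = 57.734 - 56.956 = 0.7780

0.7780


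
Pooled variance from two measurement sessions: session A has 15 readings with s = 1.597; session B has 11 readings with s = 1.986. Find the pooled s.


s_p = sqrt(((n1-1)*s1^2 + (n2-1)*s2^2) / (n1+n2-2))
numerator = (15-1)*1.597^2 + (11-1)*1.986^2 = 35.705726 + 39.44196 = 75.147686
denominator = 15 + 11 - 2 = 24
s_p^2 = 75.147686 / 24 = 3.1311536
s_p = sqrt(3.1311536) = 1.7695

1.7695


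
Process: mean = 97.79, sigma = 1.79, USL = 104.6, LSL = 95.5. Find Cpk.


Cpu = (USL - mean) / (3*sigma) = (104.6 - 97.79) / (3*1.79) = 1.2682
Cpl = (mean - LSL) / (3*sigma) = (97.79 - 95.5) / (3*1.79) = 0.4264
Cpk = min(Cpu, Cpl) = 0.4264

0.4264


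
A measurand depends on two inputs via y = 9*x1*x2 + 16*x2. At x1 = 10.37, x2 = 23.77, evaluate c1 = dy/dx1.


y = 9*x1*x2 + 16*x2
dy/dx1 = 9*x2
Evaluate at x2 = 23.77: c1 = 9 * 23.77
c1 = 213.9300

213.9300


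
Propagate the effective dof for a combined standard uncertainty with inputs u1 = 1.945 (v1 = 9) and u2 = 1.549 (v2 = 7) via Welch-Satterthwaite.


uc = sqrt(u1^2 + u2^2) = sqrt(1.945^2 + 1.549^2) = 2.4864485
v_eff = uc^4 / (u1^4/v1 + u2^4/v2)
= 2.4864485^4 / (1.945^4/9 + 1.549^4/7)
= 38.222393 / 2.4125885
v_eff = 15.8429

15.8429


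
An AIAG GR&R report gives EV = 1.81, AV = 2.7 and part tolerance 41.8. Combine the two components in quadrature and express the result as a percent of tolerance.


GRR = sqrt(EV^2 + AV^2) = sqrt(1.81^2 + 2.7^2) = 3.2505538
%GRR = GRR / tol * 100 = 3.2505538 / 41.8 * 100
%GRR = 7.7764

7.7764


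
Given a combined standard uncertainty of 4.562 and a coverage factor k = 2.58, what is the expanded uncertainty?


U = k * uc
U = 2.58 * 4.562
U = 11.7700

11.7700


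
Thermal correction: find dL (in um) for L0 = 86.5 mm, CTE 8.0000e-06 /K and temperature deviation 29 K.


dL = L * alpha * dT
= 86.5 * 8.0000e-06 * 29
= 0.0200680 mm
dL_um = 0.0200680 * 1000 = 20.0680 um

20.0680


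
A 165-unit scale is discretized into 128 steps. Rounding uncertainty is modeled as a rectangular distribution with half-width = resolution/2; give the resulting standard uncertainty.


resolution = range / divisions
resolution = 165 / 128 = 1.2890625
u_res = resolution / (2*sqrt(3))
u_res = 1.2890625 / 3.4641016
u_res = 0.3721

0.3721


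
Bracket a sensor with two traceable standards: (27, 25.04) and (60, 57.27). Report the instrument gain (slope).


slope = (y2 - y1) / (x2 - x1)
= (57.27 - 25.04) / (60 - 27)
= 32.2300 / 33
= 0.9767

0.9767


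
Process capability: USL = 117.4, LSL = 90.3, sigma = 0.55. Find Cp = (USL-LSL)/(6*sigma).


Cp = (USL - LSL) / (6 * sigma)
= (117.4 - 90.3) / (6 * 0.55)
= 27.1000 / 3.3000
= 8.2121

8.2121


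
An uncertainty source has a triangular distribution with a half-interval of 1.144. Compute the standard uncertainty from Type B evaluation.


u_B = half_width / sqrt(6)
u_B = 1.144 / 2.4494897
u_B = 0.4670

0.4670


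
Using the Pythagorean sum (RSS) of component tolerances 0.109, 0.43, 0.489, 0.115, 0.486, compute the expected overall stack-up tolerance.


RSS = sqrt(0.109^2 + 0.43^2 + 0.489^2 + 0.115^2 + 0.486^2)
= sqrt(0.685323)
= 0.8278

0.8278


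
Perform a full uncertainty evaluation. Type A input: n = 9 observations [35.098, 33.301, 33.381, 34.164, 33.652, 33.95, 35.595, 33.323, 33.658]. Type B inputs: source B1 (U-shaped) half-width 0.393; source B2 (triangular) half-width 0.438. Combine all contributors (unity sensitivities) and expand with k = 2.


mean = (35.098 + 33.301 + 33.381 + 34.164 + 33.652 + 33.95 + 35.595 + 33.323 + 33.658) / 9 = 34.01355556
s = sqrt(sum((x - mean)^2)/(n-1)) = 0.81742968
u_A = s / sqrt(n) = 0.81742968 / sqrt(9) = 0.27247656
u_B1 = 0.393 / sqrt(2) = 0.27789297
u_B2 = 0.438 / sqrt(6) = 0.17881275
uc = sqrt(0.27247656^2 + 0.27789297^2 + 0.17881275^2) = 0.42830127
U = k * uc = 2 * 0.42830127
U = 0.8566

0.8566


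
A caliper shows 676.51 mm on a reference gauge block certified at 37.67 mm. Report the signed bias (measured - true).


Systematic error = measured - true
= 676.51 - 37.67
= 638.8400

638.8400


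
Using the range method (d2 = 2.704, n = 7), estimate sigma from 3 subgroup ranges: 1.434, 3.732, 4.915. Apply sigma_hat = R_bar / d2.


R_bar = (1.434 + 3.732 + 4.915) / 3
R_bar = 10.081 / 3 = 3.3603333
sigma_hat = R_bar / d2 = 3.3603333 / 2.704 = 1.2427

1.2427


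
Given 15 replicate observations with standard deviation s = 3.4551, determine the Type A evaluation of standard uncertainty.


u_A = s / sqrt(n)
u_A = 3.4551 / sqrt(15)
u_A = 3.4551 / 3.8729833
u_A = 0.8921

0.8921


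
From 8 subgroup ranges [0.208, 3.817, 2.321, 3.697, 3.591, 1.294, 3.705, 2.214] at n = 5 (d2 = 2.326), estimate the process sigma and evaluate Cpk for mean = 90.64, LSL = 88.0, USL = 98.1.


R_bar = (0.208 + 3.817 + 2.321 + 3.697 + 3.591 + 1.294 + 3.705 + 2.214) / 8 = 2.605875
sigma = R_bar / d2 = 2.605875 / 2.326 = 1.1203246
Cp = (USL - LSL)/(6*sigma) = (98.1 - 88.0)/(6*1.1203246) = 1.5025
Cpu = (98.1 - 90.64)/(3*1.1203246) = 2.2196
Cpl = (90.64 - 88.0)/(3*1.1203246) = 0.7855
Cpk = min(Cpu, Cpl) = 0.7855

0.7855


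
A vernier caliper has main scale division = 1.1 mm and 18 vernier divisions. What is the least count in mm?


LC = MSD / n_div
= 1.1 / 18
= 0.0611

0.0611


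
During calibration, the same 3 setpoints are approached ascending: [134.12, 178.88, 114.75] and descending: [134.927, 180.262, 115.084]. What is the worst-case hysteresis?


|134.12 - 134.927| = 0.8070
|178.88 - 180.262| = 1.3820
|114.75 - 115.084| = 0.3340
hysteresis = max(diffs) = 1.3820

1.3820


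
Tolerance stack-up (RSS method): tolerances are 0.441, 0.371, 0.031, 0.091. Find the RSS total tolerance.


RSS = sqrt(0.441^2 + 0.371^2 + 0.031^2 + 0.091^2)
= sqrt(0.341364)
= 0.5843

0.5843


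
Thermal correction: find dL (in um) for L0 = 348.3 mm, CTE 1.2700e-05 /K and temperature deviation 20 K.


dL = L * alpha * dT
= 348.3 * 1.2700e-05 * 20
= 0.0884682 mm
dL_um = 0.0884682 * 1000 = 88.4682 um

88.4682


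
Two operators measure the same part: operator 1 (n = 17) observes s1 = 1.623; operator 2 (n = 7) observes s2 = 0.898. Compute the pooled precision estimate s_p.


s_p = sqrt(((n1-1)*s1^2 + (n2-1)*s2^2) / (n1+n2-2))
numerator = (17-1)*1.623^2 + (7-1)*0.898^2 = 42.146064 + 4.838424 = 46.984488
denominator = 17 + 7 - 2 = 22
s_p^2 = 46.984488 / 22 = 2.1356585
s_p = sqrt(2.1356585) = 1.4614

1.4614


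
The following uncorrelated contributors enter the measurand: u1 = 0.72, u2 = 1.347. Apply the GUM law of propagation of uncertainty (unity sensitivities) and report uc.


uc = sqrt(0.72^2 + 1.347^2)
uc = sqrt(2.332809)
uc = 1.5274

1.5274


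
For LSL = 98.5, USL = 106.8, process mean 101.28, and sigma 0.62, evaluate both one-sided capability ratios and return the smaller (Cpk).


Cpu = (USL - mean) / (3*sigma) = (106.8 - 101.28) / (3*0.62) = 2.9677
Cpl = (mean - LSL) / (3*sigma) = (101.28 - 98.5) / (3*0.62) = 1.4946
Cpk = min(Cpu, Cpl) = 1.4946

1.4946


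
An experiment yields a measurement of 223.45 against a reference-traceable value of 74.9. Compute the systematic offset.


Systematic error = measured - true
= 223.45 - 74.9
= 148.5500

148.5500


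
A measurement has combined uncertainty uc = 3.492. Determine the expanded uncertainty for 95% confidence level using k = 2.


U = k * uc
U = 2 * 3.492
U = 6.9840

6.9840


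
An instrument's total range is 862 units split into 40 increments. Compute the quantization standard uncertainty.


resolution = range / divisions
resolution = 862 / 40 = 21.55
u_res = resolution / (2*sqrt(3))
u_res = 21.55 / 3.4641016
u_res = 6.2209

6.2209


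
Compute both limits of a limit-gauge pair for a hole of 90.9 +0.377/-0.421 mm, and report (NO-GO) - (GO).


GO = nominal - lower_tol (smallest hole = maximum material condition)
GO = 90.9 - 0.421 = 90.479
NO-GO = nominal + upper_tol (largest hole = least material condition)
NO-GO = 90.9 + 0.377 = 91.277
spread = NO-GO - GO = 91.277 - 90.479 = 0.7980

0.7980


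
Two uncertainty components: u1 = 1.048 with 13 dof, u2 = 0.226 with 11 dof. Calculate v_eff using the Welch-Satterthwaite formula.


uc = sqrt(u1^2 + u2^2) = sqrt(1.048^2 + 0.226^2) = 1.0720914
v_eff = uc^4 / (u1^4/v1 + u2^4/v2)
= 1.0720914^4 / (1.048^4/13 + 0.226^4/11)
= 1.3210743 / 0.093027289
v_eff = 14.2009

14.2009


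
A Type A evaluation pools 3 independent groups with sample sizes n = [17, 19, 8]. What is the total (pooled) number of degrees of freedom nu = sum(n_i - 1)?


nu = sum_i (n_i - 1)
nu = ((17 - 1) + (19 - 1) + (8 - 1))
nu = 16 + 18 + 7
nu = 41

41


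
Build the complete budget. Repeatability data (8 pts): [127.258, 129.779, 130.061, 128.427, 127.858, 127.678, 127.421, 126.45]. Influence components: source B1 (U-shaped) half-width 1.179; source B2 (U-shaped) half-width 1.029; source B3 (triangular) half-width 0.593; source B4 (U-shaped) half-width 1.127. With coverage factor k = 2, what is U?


mean = (127.258 + 129.779 + 130.061 + 128.427 + 127.858 + 127.678 + 127.421 + 126.45) / 8 = 128.1165
s = sqrt(sum((x - mean)^2)/(n-1)) = 1.2477675
u_A = s / sqrt(n) = 1.2477675 / sqrt(8) = 0.44115243
u_B1 = 1.179 / sqrt(2) = 0.8336789
u_B2 = 1.029 / sqrt(2) = 0.72761288
u_B3 = 0.593 / sqrt(6) = 0.24209124
u_B4 = 1.127 / sqrt(2) = 0.79690934
uc = sqrt(0.44115243^2 + 0.8336789^2 + 0.72761288^2 + 0.24209124^2 + 0.79690934^2) = 1.453523
U = k * uc = 2 * 1.453523
U = 2.9070

2.9070


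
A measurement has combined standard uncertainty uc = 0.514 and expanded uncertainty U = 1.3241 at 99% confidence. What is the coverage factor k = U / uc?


k = U / uc
k = 1.3241 / 0.514
k = 2.576

2.576


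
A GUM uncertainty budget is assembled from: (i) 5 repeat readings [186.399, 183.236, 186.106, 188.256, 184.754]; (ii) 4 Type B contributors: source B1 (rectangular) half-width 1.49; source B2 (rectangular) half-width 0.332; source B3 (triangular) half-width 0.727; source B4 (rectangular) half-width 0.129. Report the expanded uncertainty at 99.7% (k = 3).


mean = (186.399 + 183.236 + 186.106 + 188.256 + 184.754) / 5 = 185.7502
s = sqrt(sum((x - mean)^2)/(n-1)) = 1.8801719
u_A = s / sqrt(n) = 1.8801719 / sqrt(5) = 0.84083844
u_B1 = 1.49 / sqrt(3) = 0.8602519
u_B2 = 0.332 / sqrt(3) = 0.19168029
u_B3 = 0.727 / sqrt(6) = 0.29679651
u_B4 = 0.129 / sqrt(3) = 0.074478185
uc = sqrt(0.84083844^2 + 0.8602519^2 + 0.19168029^2 + 0.29679651^2 + 0.074478185^2) = 1.2559535
U = k * uc = 3 * 1.2559535
U = 3.7679

3.7679


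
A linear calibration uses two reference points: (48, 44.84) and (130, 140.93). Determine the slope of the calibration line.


slope = (y2 - y1) / (x2 - x1)
= (140.93 - 44.84) / (130 - 48)
= 96.0900 / 82
= 1.1718

1.1718


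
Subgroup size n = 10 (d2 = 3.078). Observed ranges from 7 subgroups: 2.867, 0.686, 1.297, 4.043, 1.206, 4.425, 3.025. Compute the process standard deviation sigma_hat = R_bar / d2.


R_bar = (2.867 + 0.686 + 1.297 + 4.043 + 1.206 + 4.425 + 3.025) / 7
R_bar = 17.549 / 7 = 2.507
sigma_hat = R_bar / d2 = 2.507 / 3.078 = 0.8145

0.8145


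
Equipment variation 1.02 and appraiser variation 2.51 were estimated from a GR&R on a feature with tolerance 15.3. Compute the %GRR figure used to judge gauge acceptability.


GRR = sqrt(EV^2 + AV^2) = sqrt(1.02^2 + 2.51^2) = 2.7093357
%GRR = GRR / tol * 100 = 2.7093357 / 15.3 * 100
%GRR = 17.7081

17.7081


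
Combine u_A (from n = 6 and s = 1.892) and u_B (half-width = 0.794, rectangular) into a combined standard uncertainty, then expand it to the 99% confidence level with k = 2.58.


u_A = s / sqrt(n) = 1.892 / sqrt(6) = 0.77240577
u_B = half_width / sqrt(3) = 0.794 / sqrt(3) = 0.45841611
uc = sqrt(u_A^2 + u_B^2) = sqrt(0.77240577^2 + 0.45841611^2) = 0.89819597
U = k * uc = 2.58 * 0.89819597
U = 2.3173

2.3173


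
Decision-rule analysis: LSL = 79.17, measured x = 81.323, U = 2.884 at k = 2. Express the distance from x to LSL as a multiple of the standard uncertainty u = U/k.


u = U / k = 2.884 / 2 = 1.442
margin = |LSL - x| = |79.17 - 81.323| = 2.153
z = margin / u = 2.153 / 1.442
z = 1.4931

1.4931


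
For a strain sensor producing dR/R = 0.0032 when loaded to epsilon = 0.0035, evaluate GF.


GF = (dR/R) / epsilon
= 0.0032 / 0.0035
= 0.9143

0.9143


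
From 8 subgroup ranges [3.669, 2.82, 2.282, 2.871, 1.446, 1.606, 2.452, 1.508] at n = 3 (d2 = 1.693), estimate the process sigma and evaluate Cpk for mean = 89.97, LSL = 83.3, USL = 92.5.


R_bar = (3.669 + 2.82 + 2.282 + 2.871 + 1.446 + 1.606 + 2.452 + 1.508) / 8 = 2.33175
sigma = R_bar / d2 = 2.33175 / 1.693 = 1.3772888
Cp = (USL - LSL)/(6*sigma) = (92.5 - 83.3)/(6*1.3772888) = 1.1133
Cpu = (92.5 - 89.97)/(3*1.3772888) = 0.6123
Cpl = (89.97 - 83.3)/(3*1.3772888) = 1.6143
Cpk = min(Cpu, Cpl) = 0.6123

0.6123


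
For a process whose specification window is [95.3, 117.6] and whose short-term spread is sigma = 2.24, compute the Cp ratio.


Cp = (USL - LSL) / (6 * sigma)
= (117.6 - 95.3) / (6 * 2.24)
= 22.3000 / 13.4400
= 1.6592

1.6592


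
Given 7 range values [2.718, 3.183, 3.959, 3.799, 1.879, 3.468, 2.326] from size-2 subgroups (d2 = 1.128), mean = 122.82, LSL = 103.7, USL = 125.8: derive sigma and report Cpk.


R_bar = (2.718 + 3.183 + 3.959 + 3.799 + 1.879 + 3.468 + 2.326) / 7 = 3.0474286
sigma = R_bar / d2 = 3.0474286 / 1.128 = 2.7016211
Cp = (USL - LSL)/(6*sigma) = (125.8 - 103.7)/(6*2.7016211) = 1.3634
Cpu = (125.8 - 122.82)/(3*2.7016211) = 0.3677
Cpl = (122.82 - 103.7)/(3*2.7016211) = 2.3591
Cpk = min(Cpu, Cpl) = 0.3677

0.3677


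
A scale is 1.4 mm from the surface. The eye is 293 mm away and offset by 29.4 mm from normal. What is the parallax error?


error = h * offset / d
= 1.4 * 29.4 / 293
= 0.1405

0.1405


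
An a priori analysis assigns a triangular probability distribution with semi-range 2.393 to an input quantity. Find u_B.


u_B = half_width / sqrt(6)
u_B = 2.393 / 2.4494897
u_B = 0.9769

0.9769


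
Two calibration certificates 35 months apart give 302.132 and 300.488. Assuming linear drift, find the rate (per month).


rate = (v2 - v1) / months
= (300.488 - 302.132) / 35
= -1.6440 / 35
= -0.0470

-0.0470


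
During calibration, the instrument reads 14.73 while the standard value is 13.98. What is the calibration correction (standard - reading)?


Correction = standard - reading
= 13.98 - 14.73
= -0.7500

-0.7500


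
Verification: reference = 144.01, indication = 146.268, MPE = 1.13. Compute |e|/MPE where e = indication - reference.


e = indication - reference = 146.268 - 144.01 = 2.2580
|e| = 2.2580
ratio = |e| / MPE = 2.2580 / 1.13
ratio = 1.9982

1.9982


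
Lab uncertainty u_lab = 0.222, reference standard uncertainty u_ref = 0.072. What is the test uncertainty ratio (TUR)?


TUR = u_lab / u_ref
= 0.222 / 0.072
= 3.0833

3.0833


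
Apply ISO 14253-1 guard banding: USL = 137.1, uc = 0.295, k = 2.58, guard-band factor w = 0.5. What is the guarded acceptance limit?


U = k * uc = 2.58 * 0.295 = 0.7611
guard band g = w * U = 0.5 * 0.7611 = 0.38055
AL = USL - g = 137.1 - 0.38055
AL = 136.7194

136.7194


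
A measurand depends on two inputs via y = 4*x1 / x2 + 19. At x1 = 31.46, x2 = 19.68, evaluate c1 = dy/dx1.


y = 4*x1 / x2 + 19
dy/dx1 = 4/x2
Evaluate at x2 = 19.68: c1 = 4 / 19.68
c1 = 0.2033

0.2033


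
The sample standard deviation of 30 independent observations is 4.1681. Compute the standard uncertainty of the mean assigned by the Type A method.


u_A = s / sqrt(n)
u_A = 4.1681 / sqrt(30)
u_A = 4.1681 / 5.4772256
u_A = 0.7610

0.7610


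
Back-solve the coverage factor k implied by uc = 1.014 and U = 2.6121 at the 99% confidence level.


k = U / uc
k = 2.6121 / 1.014
k = 2.576

2.576


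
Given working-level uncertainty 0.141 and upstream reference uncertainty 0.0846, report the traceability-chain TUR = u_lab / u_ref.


TUR = u_lab / u_ref
= 0.141 / 0.0846
= 1.6667

1.6667


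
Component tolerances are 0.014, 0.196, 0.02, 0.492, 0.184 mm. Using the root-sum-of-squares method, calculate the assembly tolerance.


RSS = sqrt(0.014^2 + 0.196^2 + 0.02^2 + 0.492^2 + 0.184^2)
= sqrt(0.314932)
= 0.5612

0.5612


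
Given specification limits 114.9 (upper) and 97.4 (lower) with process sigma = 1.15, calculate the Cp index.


Cp = (USL - LSL) / (6 * sigma)
= (114.9 - 97.4) / (6 * 1.15)
= 17.5000 / 6.9000
= 2.5362

2.5362


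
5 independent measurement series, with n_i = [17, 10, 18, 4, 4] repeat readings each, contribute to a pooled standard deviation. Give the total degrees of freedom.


nu = sum_i (n_i - 1)
nu = ((17 - 1) + (10 - 1) + (18 - 1) + (4 - 1) + (4 - 1))
nu = 16 + 9 + 17 + 3 + 3
nu = 48

48


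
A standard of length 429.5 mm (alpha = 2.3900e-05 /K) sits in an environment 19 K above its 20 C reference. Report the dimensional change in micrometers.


dL = L * alpha * dT
= 429.5 * 2.3900e-05 * 19
= 0.1950360 mm
dL_um = 0.1950360 * 1000 = 195.0360 um

195.0360


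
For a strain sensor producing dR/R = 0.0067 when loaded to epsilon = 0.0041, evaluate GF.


GF = (dR/R) / epsilon
= 0.0067 / 0.0041
= 1.6341

1.6341


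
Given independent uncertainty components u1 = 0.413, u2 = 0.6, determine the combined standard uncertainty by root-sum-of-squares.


uc = sqrt(0.413^2 + 0.6^2)
uc = sqrt(0.530569)
uc = 0.7284

0.7284


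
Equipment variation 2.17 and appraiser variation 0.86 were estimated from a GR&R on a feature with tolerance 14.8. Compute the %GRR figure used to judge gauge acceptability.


GRR = sqrt(EV^2 + AV^2) = sqrt(2.17^2 + 0.86^2) = 2.3342022
%GRR = GRR / tol * 100 = 2.3342022 / 14.8 * 100
%GRR = 15.7716

15.7716


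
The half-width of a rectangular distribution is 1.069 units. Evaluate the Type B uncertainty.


u_B = half_width / sqrt(3)
u_B = 1.069 / 1.7320508
u_B = 0.6172

0.6172


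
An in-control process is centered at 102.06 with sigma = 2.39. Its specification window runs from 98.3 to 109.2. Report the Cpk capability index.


Cpu = (USL - mean) / (3*sigma) = (109.2 - 102.06) / (3*2.39) = 0.9958
Cpl = (mean - LSL) / (3*sigma) = (102.06 - 98.3) / (3*2.39) = 0.5244
Cpk = min(Cpu, Cpl) = 0.5244

0.5244


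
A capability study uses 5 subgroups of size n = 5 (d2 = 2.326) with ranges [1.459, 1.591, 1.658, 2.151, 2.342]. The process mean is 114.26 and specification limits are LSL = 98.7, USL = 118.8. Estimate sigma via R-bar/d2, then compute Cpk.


R_bar = (1.459 + 1.591 + 1.658 + 2.151 + 2.342) / 5 = 1.8402
sigma = R_bar / d2 = 1.8402 / 2.326 = 0.79114359
Cp = (USL - LSL)/(6*sigma) = (118.8 - 98.7)/(6*0.79114359) = 4.2344
Cpu = (118.8 - 114.26)/(3*0.79114359) = 1.9128
Cpl = (114.26 - 98.7)/(3*0.79114359) = 6.5559
Cpk = min(Cpu, Cpl) = 1.9128

1.9128


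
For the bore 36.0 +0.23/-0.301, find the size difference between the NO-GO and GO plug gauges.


GO = nominal - lower_tol (smallest hole = maximum material condition)
GO = 36.0 - 0.301 = 35.699
NO-GO = nominal + upper_tol (largest hole = least material condition)
NO-GO = 36.0 + 0.23 = 36.23
spread = NO-GO - GO = 36.23 - 35.699 = 0.5310

0.5310


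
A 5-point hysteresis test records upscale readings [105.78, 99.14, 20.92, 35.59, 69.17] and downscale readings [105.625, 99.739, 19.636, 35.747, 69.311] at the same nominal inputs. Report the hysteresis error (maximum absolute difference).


|105.78 - 105.625| = 0.1550
|99.14 - 99.739| = 0.5990
|20.92 - 19.636| = 1.2840
|35.59 - 35.747| = 0.1570
|69.17 - 69.311| = 0.1410
hysteresis = max(diffs) = 1.2840

1.2840


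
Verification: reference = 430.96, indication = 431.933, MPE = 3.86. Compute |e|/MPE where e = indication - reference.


e = indication - reference = 431.933 - 430.96 = 0.9730
|e| = 0.9730
ratio = |e| / MPE = 0.9730 / 3.86
ratio = 0.2521

0.2521


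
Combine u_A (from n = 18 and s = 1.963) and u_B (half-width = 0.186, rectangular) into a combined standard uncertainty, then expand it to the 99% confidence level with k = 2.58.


u_A = s / sqrt(n) = 1.963 / sqrt(18) = 0.46268354
u_B = half_width / sqrt(3) = 0.186 / sqrt(3) = 0.10738715
uc = sqrt(u_A^2 + u_B^2) = sqrt(0.46268354^2 + 0.10738715^2) = 0.47498217
U = k * uc = 2.58 * 0.47498217
U = 1.2255

1.2255


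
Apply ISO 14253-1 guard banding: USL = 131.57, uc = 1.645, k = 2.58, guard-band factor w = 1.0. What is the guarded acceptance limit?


U = k * uc = 2.58 * 1.645 = 4.2441
guard band g = w * U = 1.0 * 4.2441 = 4.2441
AL = USL - g = 131.57 - 4.2441
AL = 127.3259

127.3259


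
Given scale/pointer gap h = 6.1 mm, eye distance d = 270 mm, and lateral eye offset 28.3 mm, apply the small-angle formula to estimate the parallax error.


error = h * offset / d
= 6.1 * 28.3 / 270
= 0.6394

0.6394


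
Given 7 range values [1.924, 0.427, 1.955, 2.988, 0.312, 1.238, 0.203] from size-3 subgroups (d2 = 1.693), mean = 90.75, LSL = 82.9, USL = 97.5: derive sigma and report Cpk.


R_bar = (1.924 + 0.427 + 1.955 + 2.988 + 0.312 + 1.238 + 0.203) / 7 = 1.2924286
sigma = R_bar / d2 = 1.2924286 / 1.693 = 0.76339551
Cp = (USL - LSL)/(6*sigma) = (97.5 - 82.9)/(6*0.76339551) = 3.1875
Cpu = (97.5 - 90.75)/(3*0.76339551) = 2.9474
Cpl = (90.75 - 82.9)/(3*0.76339551) = 3.4277
Cpk = min(Cpu, Cpl) = 2.9474

2.9474


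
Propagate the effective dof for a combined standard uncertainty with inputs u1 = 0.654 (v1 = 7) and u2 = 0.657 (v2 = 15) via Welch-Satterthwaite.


uc = sqrt(u1^2 + u2^2) = sqrt(0.654^2 + 0.657^2) = 0.92701942
v_eff = uc^4 / (u1^4/v1 + u2^4/v2)
= 0.92701942^4 / (0.654^4/7 + 0.657^4/15)
= 0.73850821 / 0.038555816
v_eff = 19.1543

19.1543


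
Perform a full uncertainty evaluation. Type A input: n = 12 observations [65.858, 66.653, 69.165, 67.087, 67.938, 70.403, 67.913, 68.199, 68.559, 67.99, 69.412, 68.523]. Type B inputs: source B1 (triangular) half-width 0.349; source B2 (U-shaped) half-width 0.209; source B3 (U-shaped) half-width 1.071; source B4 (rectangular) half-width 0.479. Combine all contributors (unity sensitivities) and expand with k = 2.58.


mean = (65.858 + 66.653 + 69.165 + 67.087 + 67.938 + 70.403 + 67.913 + 68.199 + 68.559 + 67.99 + 69.412 + 68.523) / 12 = 68.14166667
s = sqrt(sum((x - mean)^2)/(n-1)) = 1.234276
u_A = s / sqrt(n) = 1.234276 / sqrt(12) = 0.35630479
u_B1 = 0.349 / sqrt(6) = 0.14247865
u_B2 = 0.209 / sqrt(2) = 0.14778532
u_B3 = 1.071 / sqrt(2) = 0.75731136
u_B4 = 0.479 / sqrt(3) = 0.27655078
uc = sqrt(0.35630479^2 + 0.14247865^2 + 0.14778532^2 + 0.75731136^2 + 0.27655078^2) = 0.90503845
U = k * uc = 2.58 * 0.90503845
U = 2.3350

2.3350


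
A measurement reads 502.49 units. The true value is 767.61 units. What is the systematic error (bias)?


Systematic error = measured - true
= 502.49 - 767.61
= -265.1200

-265.1200


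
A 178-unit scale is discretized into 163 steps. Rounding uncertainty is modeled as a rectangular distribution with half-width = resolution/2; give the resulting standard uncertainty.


resolution = range / divisions
resolution = 178 / 163 = 1.0920245
u_res = resolution / (2*sqrt(3))
u_res = 1.0920245 / 3.4641016
u_res = 0.3152

0.3152


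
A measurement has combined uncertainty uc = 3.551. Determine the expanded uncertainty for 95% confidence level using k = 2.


U = k * uc
U = 2 * 3.551
U = 7.1020

7.1020


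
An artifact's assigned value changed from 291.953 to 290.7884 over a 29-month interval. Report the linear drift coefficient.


rate = (v2 - v1) / months
= (290.7884 - 291.953) / 29
= -1.1646 / 29
= -0.0402

-0.0402


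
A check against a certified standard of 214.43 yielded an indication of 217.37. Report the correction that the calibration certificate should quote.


Correction = standard - reading
= 214.43 - 217.37
= -2.9400

-2.9400


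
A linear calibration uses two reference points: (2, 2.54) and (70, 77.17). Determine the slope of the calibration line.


slope = (y2 - y1) / (x2 - x1)
= (77.17 - 2.54) / (70 - 2)
= 74.6300 / 68
= 1.0975

1.0975


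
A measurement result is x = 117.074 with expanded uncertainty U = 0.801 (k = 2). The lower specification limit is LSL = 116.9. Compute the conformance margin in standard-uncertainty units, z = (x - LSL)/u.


u = U / k = 0.801 / 2 = 0.4005
margin = |LSL - x| = |116.9 - 117.074| = 0.174
z = margin / u = 0.174 / 0.4005
z = 0.4345

0.4345


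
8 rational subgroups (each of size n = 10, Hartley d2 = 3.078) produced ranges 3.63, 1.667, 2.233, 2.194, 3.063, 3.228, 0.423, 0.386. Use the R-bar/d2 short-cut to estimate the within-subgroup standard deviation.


R_bar = (3.63 + 1.667 + 2.233 + 2.194 + 3.063 + 3.228 + 0.423 + 0.386) / 8
R_bar = 16.824 / 8 = 2.103
sigma_hat = R_bar / d2 = 2.103 / 3.078 = 0.6832

0.6832


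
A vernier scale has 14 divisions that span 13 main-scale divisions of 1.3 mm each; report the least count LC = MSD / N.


LC = MSD / n_div
= 1.3 / 14
= 0.0929

0.0929


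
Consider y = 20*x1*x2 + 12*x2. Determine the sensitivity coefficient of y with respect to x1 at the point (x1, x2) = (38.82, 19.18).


y = 20*x1*x2 + 12*x2
dy/dx1 = 20*x2
Evaluate at x2 = 19.18: c1 = 20 * 19.18
c1 = 383.6000

383.6000


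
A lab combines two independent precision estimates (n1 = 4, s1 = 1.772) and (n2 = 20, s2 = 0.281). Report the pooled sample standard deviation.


s_p = sqrt(((n1-1)*s1^2 + (n2-1)*s2^2) / (n1+n2-2))
numerator = (4-1)*1.772^2 + (20-1)*0.281^2 = 9.419952 + 1.500259 = 10.920211
denominator = 4 + 20 - 2 = 22
s_p^2 = 10.920211 / 22 = 0.49637323
s_p = sqrt(0.49637323) = 0.7045

0.7045


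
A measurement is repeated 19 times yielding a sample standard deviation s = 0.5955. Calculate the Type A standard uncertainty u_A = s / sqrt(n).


u_A = s / sqrt(n)
u_A = 0.5955 / sqrt(19)
u_A = 0.5955 / 4.3588989
u_A = 0.1366

0.1366


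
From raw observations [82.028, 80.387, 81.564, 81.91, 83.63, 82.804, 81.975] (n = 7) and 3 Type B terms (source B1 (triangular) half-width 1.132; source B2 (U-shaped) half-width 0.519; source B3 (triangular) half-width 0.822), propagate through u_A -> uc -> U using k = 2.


mean = (82.028 + 80.387 + 81.564 + 81.91 + 83.63 + 82.804 + 81.975) / 7 = 82.04257143
s = sqrt(sum((x - mean)^2)/(n-1)) = 1.0076378
u_A = s / sqrt(n) = 1.0076378 / sqrt(7) = 0.38085129
u_B1 = 1.132 / sqrt(6) = 0.46213706
u_B2 = 0.519 / sqrt(2) = 0.36698842
u_B3 = 0.822 / sqrt(6) = 0.33558009
uc = sqrt(0.38085129^2 + 0.46213706^2 + 0.36698842^2 + 0.33558009^2) = 0.77840405
U = k * uc = 2 * 0.77840405
U = 1.5568

1.5568


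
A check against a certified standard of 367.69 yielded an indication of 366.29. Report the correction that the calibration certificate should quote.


Correction = standard - reading
= 367.69 - 366.29
= 1.4000

1.4000


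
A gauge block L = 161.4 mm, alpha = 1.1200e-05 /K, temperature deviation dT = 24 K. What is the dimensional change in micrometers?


dL = L * alpha * dT
= 161.4 * 1.1200e-05 * 24
= 0.0433843 mm
dL_um = 0.0433843 * 1000 = 43.3843 um

43.3843


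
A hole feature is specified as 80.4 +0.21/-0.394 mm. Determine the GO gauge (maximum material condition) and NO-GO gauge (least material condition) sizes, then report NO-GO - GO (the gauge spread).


GO = nominal - lower_tol (smallest hole = maximum material condition)
GO = 80.4 - 0.394 = 80.006
NO-GO = nominal + upper_tol (largest hole = least material condition)
NO-GO = 80.4 + 0.21 = 80.61
spread = NO-GO - GO = 80.61 - 80.006 = 0.6040

0.6040


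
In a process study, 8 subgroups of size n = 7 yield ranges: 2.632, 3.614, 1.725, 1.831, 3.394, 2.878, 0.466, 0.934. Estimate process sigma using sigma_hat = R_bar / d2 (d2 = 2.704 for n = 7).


R_bar = (2.632 + 3.614 + 1.725 + 1.831 + 3.394 + 2.878 + 0.466 + 0.934) / 8
R_bar = 17.474 / 8 = 2.18425
sigma_hat = R_bar / d2 = 2.18425 / 2.704 = 0.8078

0.8078


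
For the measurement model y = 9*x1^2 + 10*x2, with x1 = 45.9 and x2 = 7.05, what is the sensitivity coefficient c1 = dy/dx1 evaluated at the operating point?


y = 9*x1^2 + 10*x2
dy/dx1 = 2*9*x1
Evaluate at x1 = 45.9: c1 = 18 * 45.9
c1 = 826.2000

826.2000


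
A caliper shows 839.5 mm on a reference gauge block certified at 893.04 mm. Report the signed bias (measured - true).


Systematic error = measured - true
= 839.5 - 893.04
= -53.5400

-53.5400


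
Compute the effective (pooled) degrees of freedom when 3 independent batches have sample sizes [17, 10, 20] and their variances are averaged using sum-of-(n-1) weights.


nu = sum_i (n_i - 1)
nu = ((17 - 1) + (10 - 1) + (20 - 1))
nu = 16 + 9 + 19
nu = 44

44


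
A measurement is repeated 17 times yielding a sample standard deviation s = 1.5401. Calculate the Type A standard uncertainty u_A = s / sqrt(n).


u_A = s / sqrt(n)
u_A = 1.5401 / sqrt(17)
u_A = 1.5401 / 4.1231056
u_A = 0.3735

0.3735


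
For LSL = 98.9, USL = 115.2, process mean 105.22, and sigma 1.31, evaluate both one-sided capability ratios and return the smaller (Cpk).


Cpu = (USL - mean) / (3*sigma) = (115.2 - 105.22) / (3*1.31) = 2.5394
Cpl = (mean - LSL) / (3*sigma) = (105.22 - 98.9) / (3*1.31) = 1.6081
Cpk = min(Cpu, Cpl) = 1.6081

1.6081


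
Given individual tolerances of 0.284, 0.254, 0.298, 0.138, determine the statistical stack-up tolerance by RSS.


RSS = sqrt(0.284^2 + 0.254^2 + 0.298^2 + 0.138^2)
= sqrt(0.25302)
= 0.5030

0.5030


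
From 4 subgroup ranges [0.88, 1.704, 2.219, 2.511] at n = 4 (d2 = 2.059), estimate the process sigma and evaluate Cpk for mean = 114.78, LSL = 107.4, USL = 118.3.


R_bar = (0.88 + 1.704 + 2.219 + 2.511) / 4 = 1.8285
sigma = R_bar / d2 = 1.8285 / 2.059 = 0.88805245
Cp = (USL - LSL)/(6*sigma) = (118.3 - 107.4)/(6*0.88805245) = 2.0457
Cpu = (118.3 - 114.78)/(3*0.88805245) = 1.3212
Cpl = (114.78 - 107.4)/(3*0.88805245) = 2.7701
Cpk = min(Cpu, Cpl) = 1.3212

1.3212


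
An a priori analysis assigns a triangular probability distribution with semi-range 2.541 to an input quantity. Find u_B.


u_B = half_width / sqrt(6)
u_B = 2.541 / 2.4494897
u_B = 1.0374

1.0374


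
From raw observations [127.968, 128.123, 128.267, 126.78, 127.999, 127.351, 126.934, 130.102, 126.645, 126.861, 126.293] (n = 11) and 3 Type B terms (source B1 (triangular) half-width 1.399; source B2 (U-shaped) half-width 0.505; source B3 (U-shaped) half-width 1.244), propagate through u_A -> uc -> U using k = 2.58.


mean = (127.968 + 128.123 + 128.267 + 126.78 + 127.999 + 127.351 + 126.934 + 130.102 + 126.645 + 126.861 + 126.293) / 11 = 127.5748182
s = sqrt(sum((x - mean)^2)/(n-1)) = 1.0775168
u_A = s / sqrt(n) = 1.0775168 / sqrt(11) = 0.32488354
u_B1 = 1.399 / sqrt(6) = 0.57113936
u_B2 = 0.505 / sqrt(2) = 0.35708892
u_B3 = 1.244 / sqrt(2) = 0.87964084
uc = sqrt(0.32488354^2 + 0.57113936^2 + 0.35708892^2 + 0.87964084^2) = 1.1545692
U = k * uc = 2.58 * 1.1545692
U = 2.9788

2.9788
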